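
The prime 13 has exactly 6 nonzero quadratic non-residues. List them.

Square k = 1,…,6 (k and 13−k give the same square):
1²=1, 2²=4, 3²=9, 4²≡3, 5²≡12, 6²≡10 (mod 13).
The residues are {1, 3, 4, 9, 10, 12}; the non-residues are the remaining 6 nonzero classes.

2,5,6,7,8,11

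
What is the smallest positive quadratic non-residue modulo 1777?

5

(2/1777) = +1, so 2 is a residue.
(3/1777) = +1, so 3 is a residue.
(4/1777) = +1, so 4 is a residue.
(5/1777) = −1, so 5 is the smallest positive non-residue mod 1777.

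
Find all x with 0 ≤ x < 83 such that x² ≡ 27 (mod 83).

39, 44

Since 83 ≡ 3 (mod 4), a square root of 27 is 27^((83+1)/4) = 27^21 mod 83.
Repeated squaring: 27^2≡65, 27^4≡75, 27^8≡64, 27^16≡29 (mod 83).
27^21 = 27^(16+4+1) ≡ 44 (mod 83).
Check: 44² = 1936 ≡ 27 (mod 83). The two roots are 39 and 44.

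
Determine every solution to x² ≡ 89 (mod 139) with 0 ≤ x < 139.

Since 139 ≡ 3 (mod 4), a square root of 89 is 89^((139+1)/4) = 89^35 mod 139.
Repeated squaring: 89^2≡137, 89^4≡4, 89^8≡16, 89^16≡117, 89^32≡67 (mod 139).
89^35 = 89^(32+2+1) ≡ 28 (mod 139).
Check: 28² = 784 ≡ 89 (mod 139). The two roots are 28 and 111.

28, 111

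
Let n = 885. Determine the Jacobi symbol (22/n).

Pull out 2: since 885 ≡ 5 (mod 8), (2/885) = -1.
Reciprocity: 11 ≡ 3 and 885 ≡ 1 (mod 4), so (11/885) = +(885/11).
Reduce top mod 11: now compute (5/11).
Reciprocity: 5 ≡ 1 and 11 ≡ 3 (mod 4), so (5/11) = +(11/5).
Reduce top mod 5: now compute (1/5).
Reached (1/5) = 1. Collecting the sign flips along the way, the symbol is -1.

-1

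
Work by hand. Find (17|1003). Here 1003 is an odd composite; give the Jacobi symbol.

0

Reciprocity: 17 ≡ 1 and 1003 ≡ 3 (mod 4), so (17/1003) = +(1003/17).
Reduce top mod 17: now compute (0/17).
Top reduces to 0: gcd > 1, so the symbol is 0.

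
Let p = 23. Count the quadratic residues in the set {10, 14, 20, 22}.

(10/23) = -1 → non-residue.
(14/23) = -1 → non-residue.
(20/23) = -1 → non-residue.
(22/23) = -1 → non-residue.
Total quadratic residues among the 4: 0.

0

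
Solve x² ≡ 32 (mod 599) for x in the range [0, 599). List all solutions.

Since 599 ≡ 3 (mod 4), a square root of 32 is 32^((599+1)/4) = 32^150 mod 599.
Repeated squaring: 32^2≡425, 32^4≡326, 32^8≡253, 32^16≡515, 32^32≡467, 32^64≡53, 32^128≡413 (mod 599).
32^150 = 32^(128+16+4+2) ≡ 65 (mod 599).
Check: 65² = 4225 ≡ 32 (mod 599). The two roots are 65 and 534.

65, 534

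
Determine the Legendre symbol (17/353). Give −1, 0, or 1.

Reciprocity: 17 ≡ 1 and 353 ≡ 1 (mod 4), so (17/353) = +(353/17).
Reduce top mod 17: now compute (13/17).
Reciprocity: 13 ≡ 1 and 17 ≡ 1 (mod 4), so (13/17) = +(17/13).
Reduce top mod 13: now compute (4/13).
Pull out 2^2: since 13 ≡ 5 (mod 8), (2/13) = -1, so (2/13)^2 = +1.
Reached (1/13) = 1. Collecting the sign flips along the way, the symbol is +1.

1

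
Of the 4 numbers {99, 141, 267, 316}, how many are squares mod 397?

(99/397) = +1 → QR.
(141/397) = +1 → QR.
(267/397) = -1 → non-residue.
(316/397) = +1 → QR.
Total quadratic residues among the 4: 3.

3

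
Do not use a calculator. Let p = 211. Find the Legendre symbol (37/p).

1

Euler's criterion: (37/211) ≡ 37^105 (mod 211).
37^2 ≡ 103 (mod 211)
37^4 ≡ 59 (mod 211)
37^8 ≡ 105 (mod 211)
37^16 ≡ 53 (mod 211)
37^32 ≡ 66 (mod 211)
37^64 ≡ 136 (mod 211)
37^105 = 37^(64+32+8+1) ≡ 1 (mod 211).
Result is 1, so (37/211) = 1.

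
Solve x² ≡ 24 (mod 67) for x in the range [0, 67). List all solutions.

15, 52

Since 67 ≡ 3 (mod 4), a square root of 24 is 24^((67+1)/4) = 24^17 mod 67.
Repeated squaring: 24^2≡40, 24^4≡59, 24^8≡64, 24^16≡9 (mod 67).
24^17 = 24^(16+1) ≡ 15 (mod 67).
Check: 15² = 225 ≡ 24 (mod 67). The two roots are 15 and 52.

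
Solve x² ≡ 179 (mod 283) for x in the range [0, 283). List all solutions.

Since 283 ≡ 3 (mod 4), a square root of 179 is 179^((283+1)/4) = 179^71 mod 283.
Repeated squaring: 179^2≡62, 179^4≡165, 179^8≡57, 179^16≡136, 179^32≡101, 179^64≡13 (mod 283).
179^71 = 179^(64+4+2+1) ≡ 99 (mod 283).
Check: 99² = 9801 ≡ 179 (mod 283). The two roots are 99 and 184.

99, 184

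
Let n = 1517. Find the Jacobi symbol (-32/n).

-1

First reduce: -32 ≡ 1485 (mod 1517).
Reciprocity: 1485 ≡ 1 and 1517 ≡ 1 (mod 4), so (1485/1517) = +(1517/1485).
Reduce top mod 1485: now compute (32/1485).
Pull out 2^5: since 1485 ≡ 5 (mod 8), (2/1485) = -1, so (2/1485)^5 = -1.
Reached (1/1485) = 1. Collecting the sign flips along the way, the symbol is -1.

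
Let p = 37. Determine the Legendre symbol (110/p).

First reduce: 110 ≡ 36 (mod 37).
Pull out 2^2: since 37 ≡ 5 (mod 8), (2/37) = -1, so (2/37)^2 = +1.
Reciprocity: 9 ≡ 1 and 37 ≡ 1 (mod 4), so (9/37) = +(37/9).
Reduce top mod 9: now compute (1/9).
Reached (1/9) = 1. Collecting the sign flips along the way, the symbol is +1.

1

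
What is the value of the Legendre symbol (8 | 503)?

1

Pull out 2^3: since 503 ≡ 7 (mod 8), (2/503) = +1, so (2/503)^3 = +1.
Reached (1/503) = 1. Collecting the sign flips along the way, the symbol is +1.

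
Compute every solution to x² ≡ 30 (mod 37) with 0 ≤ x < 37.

37 ≡ 1 (mod 4), so we find a root by search.
Trying successive values, 17² = 289 ≡ 30 (mod 37). The other root is 37 − 17 = 20.

17, 20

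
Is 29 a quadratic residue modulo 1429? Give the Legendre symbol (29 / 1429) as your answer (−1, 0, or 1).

Reciprocity: 29 ≡ 1 and 1429 ≡ 1 (mod 4), so (29/1429) = +(1429/29).
Reduce top mod 29: now compute (8/29).
Pull out 2^3: since 29 ≡ 5 (mod 8), (2/29) = -1, so (2/29)^3 = -1.
Reached (1/29) = 1. Collecting the sign flips along the way, the symbol is -1.

-1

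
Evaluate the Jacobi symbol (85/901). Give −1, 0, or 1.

0

Reciprocity: 85 ≡ 1 and 901 ≡ 1 (mod 4), so (85/901) = +(901/85).
Reduce top mod 85: now compute (51/85).
Reciprocity: 51 ≡ 3 and 85 ≡ 1 (mod 4), so (51/85) = +(85/51).
Reduce top mod 51: now compute (34/51).
Pull out 2: since 51 ≡ 3 (mod 8), (2/51) = -1.
Reciprocity: 17 ≡ 1 and 51 ≡ 3 (mod 4), so (17/51) = +(51/17).
Reduce top mod 17: now compute (0/17).
Top reduces to 0: gcd > 1, so the symbol is 0.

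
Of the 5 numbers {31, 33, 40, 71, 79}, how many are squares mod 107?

3

(31/107) = -1 → non-residue.
(33/107) = +1 → QR.
(40/107) = +1 → QR.
(71/107) = -1 → non-residue.
(79/107) = +1 → QR.
Total quadratic residues among the 5: 3.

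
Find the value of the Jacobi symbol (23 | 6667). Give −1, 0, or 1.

1

Reciprocity: 23 ≡ 3 and 6667 ≡ 3 (mod 4), so (23/6667) = −(6667/23).
Reduce top mod 23: now compute (20/23).
Pull out 2^2: since 23 ≡ 7 (mod 8), (2/23) = +1, so (2/23)^2 = +1.
Reciprocity: 5 ≡ 1 and 23 ≡ 3 (mod 4), so (5/23) = +(23/5).
Reduce top mod 5: now compute (3/5).
Reciprocity: 3 ≡ 3 and 5 ≡ 1 (mod 4), so (3/5) = +(5/3).
Reduce top mod 3: now compute (2/3).
Pull out 2: since 3 ≡ 3 (mod 8), (2/3) = -1.
Reached (1/3) = 1. Collecting the sign flips along the way, the symbol is +1.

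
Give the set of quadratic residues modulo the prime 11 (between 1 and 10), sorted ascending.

Square k = 1,…,5 (k and 11−k give the same square):
1²=1, 2²=4, 3²=9, 4²≡5, 5²≡3 (mod 11).
So the quadratic residues mod 11 are {1, 3, 4, 5, 9}.

1,3,4,5,9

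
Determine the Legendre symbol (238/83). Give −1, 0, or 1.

-1

Euler's criterion: (238/83) ≡ 72^41 (mod 83).
72^2 ≡ 38 (mod 83)
72^4 ≡ 33 (mod 83)
72^8 ≡ 10 (mod 83)
72^16 ≡ 17 (mod 83)
72^32 ≡ 40 (mod 83)
72^41 = 72^(32+8+1) ≡ 82 (mod 83).
Result is 82 ≡ −1, so (238/83) = −1.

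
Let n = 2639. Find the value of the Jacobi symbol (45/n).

Reciprocity: 45 ≡ 1 and 2639 ≡ 3 (mod 4), so (45/2639) = +(2639/45).
Reduce top mod 45: now compute (29/45).
Reciprocity: 29 ≡ 1 and 45 ≡ 1 (mod 4), so (29/45) = +(45/29).
Reduce top mod 29: now compute (16/29).
Pull out 2^4: since 29 ≡ 5 (mod 8), (2/29) = -1, so (2/29)^4 = +1.
Reached (1/29) = 1. Collecting the sign flips along the way, the symbol is +1.

1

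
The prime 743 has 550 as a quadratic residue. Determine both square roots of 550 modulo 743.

Since 743 ≡ 3 (mod 4), a square root of 550 is 550^((743+1)/4) = 550^186 mod 743.
Repeated squaring: 550^2≡99, 550^4≡142, 550^8≡103, 550^16≡207, 550^32≡498, 550^64≡585, 550^128≡445 (mod 743).
550^186 = 550^(128+32+16+8+2) ≡ 625 (mod 743).
Check: 625² = 390625 ≡ 550 (mod 743). The two roots are 118 and 625.

118, 625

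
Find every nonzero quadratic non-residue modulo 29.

Square k = 1,…,14 (k and 29−k give the same square):
1²=1, 2²=4, 3²=9, 4²=16, 5²=25, 6²≡7, 7²≡20, 8²≡6, 9²≡23, 10²≡13, 11²≡5, 12²≡28, 13²≡24, 14²≡22 (mod 29).
The residues are {1, 4, 5, 6, 7, 9, 13, 16, 20, 22, 23, 24, 25, 28}; the non-residues are the remaining 14 nonzero classes.

2 3 8 10 11 12 14 15 17 18 19 21 26 27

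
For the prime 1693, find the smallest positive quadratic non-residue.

(2/1693) = −1, so 2 is the smallest positive non-residue mod 1693.

2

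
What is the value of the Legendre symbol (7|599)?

-1

Reciprocity: 7 ≡ 3 and 599 ≡ 3 (mod 4), so (7/599) = −(599/7).
Reduce top mod 7: now compute (4/7).
Pull out 2^2: since 7 ≡ 7 (mod 8), (2/7) = +1, so (2/7)^2 = +1.
Reached (1/7) = 1. Collecting the sign flips along the way, the symbol is -1.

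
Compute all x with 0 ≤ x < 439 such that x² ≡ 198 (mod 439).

Since 439 ≡ 3 (mod 4), a square root of 198 is 198^((439+1)/4) = 198^110 mod 439.
Repeated squaring: 198^2≡133, 198^4≡129, 198^8≡398, 198^16≡364, 198^32≡357, 198^64≡139 (mod 439).
198^110 = 198^(64+32+8+4+2) ≡ 90 (mod 439).
Check: 90² = 8100 ≡ 198 (mod 439). The two roots are 90 and 349.

90, 349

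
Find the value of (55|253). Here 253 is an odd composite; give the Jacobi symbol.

0

Reciprocity: 55 ≡ 3 and 253 ≡ 1 (mod 4), so (55/253) = +(253/55).
Reduce top mod 55: now compute (33/55).
Reciprocity: 33 ≡ 1 and 55 ≡ 3 (mod 4), so (33/55) = +(55/33).
Reduce top mod 33: now compute (22/33).
Pull out 2: since 33 ≡ 1 (mod 8), (2/33) = +1.
Reciprocity: 11 ≡ 3 and 33 ≡ 1 (mod 4), so (11/33) = +(33/11).
Reduce top mod 11: now compute (0/11).
Top reduces to 0: gcd > 1, so the symbol is 0.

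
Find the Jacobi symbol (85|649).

-1

Reciprocity: 85 ≡ 1 and 649 ≡ 1 (mod 4), so (85/649) = +(649/85).
Reduce top mod 85: now compute (54/85).
Pull out 2: since 85 ≡ 5 (mod 8), (2/85) = -1.
Reciprocity: 27 ≡ 3 and 85 ≡ 1 (mod 4), so (27/85) = +(85/27).
Reduce top mod 27: now compute (4/27).
Pull out 2^2: since 27 ≡ 3 (mod 8), (2/27) = -1, so (2/27)^2 = +1.
Reached (1/27) = 1. Collecting the sign flips along the way, the symbol is -1.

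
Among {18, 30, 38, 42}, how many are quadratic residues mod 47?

2

(18/47) = +1 → QR.
(30/47) = -1 → non-residue.
(38/47) = -1 → non-residue.
(42/47) = +1 → QR.
Total quadratic residues among the 4: 2.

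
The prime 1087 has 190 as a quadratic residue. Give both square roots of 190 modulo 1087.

75, 1012

Since 1087 ≡ 3 (mod 4), a square root of 190 is 190^((1087+1)/4) = 190^272 mod 1087.
Repeated squaring: 190^2≡229, 190^4≡265, 190^8≡657, 190^16≡110, 190^32≡143, 190^64≡883, 190^128≡310, 190^256≡444 (mod 1087).
190^272 = 190^(256+16) ≡ 1012 (mod 1087).
Check: 1012² = 1024144 ≡ 190 (mod 1087). The two roots are 75 and 1012.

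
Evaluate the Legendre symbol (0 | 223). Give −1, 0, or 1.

0

Top reduces to 0: gcd > 1, so the symbol is 0.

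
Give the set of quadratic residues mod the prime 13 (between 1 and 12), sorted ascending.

Square k = 1,…,6 (k and 13−k give the same square):
1²=1, 2²=4, 3²=9, 4²≡3, 5²≡12, 6²≡10 (mod 13).
So the quadratic residues mod 13 are {1, 3, 4, 9, 10, 12}.

1,3,4,9,10,12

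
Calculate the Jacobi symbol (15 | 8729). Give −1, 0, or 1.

Reciprocity: 15 ≡ 3 and 8729 ≡ 1 (mod 4), so (15/8729) = +(8729/15).
Reduce top mod 15: now compute (14/15).
Pull out 2: since 15 ≡ 7 (mod 8), (2/15) = +1.
Reciprocity: 7 ≡ 3 and 15 ≡ 3 (mod 4), so (7/15) = −(15/7).
Reduce top mod 7: now compute (1/7).
Reached (1/7) = 1. Collecting the sign flips along the way, the symbol is -1.

-1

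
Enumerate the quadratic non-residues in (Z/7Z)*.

3,5,6

Square k = 1,…,3 (k and 7−k give the same square):
1²=1, 2²=4, 3²≡2 (mod 7).
The residues are {1, 2, 4}; the non-residues are the remaining 3 nonzero classes.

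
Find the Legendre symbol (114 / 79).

-1

First reduce: 114 ≡ 35 (mod 79).
Reciprocity: 35 ≡ 3 and 79 ≡ 3 (mod 4), so (35/79) = −(79/35).
Reduce top mod 35: now compute (9/35).
Reciprocity: 9 ≡ 1 and 35 ≡ 3 (mod 4), so (9/35) = +(35/9).
Reduce top mod 9: now compute (8/9).
Pull out 2^3: since 9 ≡ 1 (mod 8), (2/9) = +1, so (2/9)^3 = +1.
Reached (1/9) = 1. Collecting the sign flips along the way, the symbol is -1.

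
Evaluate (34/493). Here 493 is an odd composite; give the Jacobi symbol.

Pull out 2: since 493 ≡ 5 (mod 8), (2/493) = -1.
Reciprocity: 17 ≡ 1 and 493 ≡ 1 (mod 4), so (17/493) = +(493/17).
Reduce top mod 17: now compute (0/17).
Top reduces to 0: gcd > 1, so the symbol is 0.

0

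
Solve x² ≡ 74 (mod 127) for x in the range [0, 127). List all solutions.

Since 127 ≡ 3 (mod 4), a square root of 74 is 74^((127+1)/4) = 74^32 mod 127.
Repeated squaring: 74^2≡15, 74^4≡98, 74^8≡79, 74^16≡18, 74^32≡70 (mod 127).
74^32 = 74^(32) ≡ 70 (mod 127).
Check: 70² = 4900 ≡ 74 (mod 127). The two roots are 57 and 70.

57, 70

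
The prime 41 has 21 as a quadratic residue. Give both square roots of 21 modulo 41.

41 ≡ 1 (mod 4), so we find a root by search.
Trying successive values, 12² = 144 ≡ 21 (mod 41). The other root is 41 − 12 = 29.

12, 29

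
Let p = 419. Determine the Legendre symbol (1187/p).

First reduce: 1187 ≡ 349 (mod 419).
Reciprocity: 349 ≡ 1 and 419 ≡ 3 (mod 4), so (349/419) = +(419/349).
Reduce top mod 349: now compute (70/349).
Pull out 2: since 349 ≡ 5 (mod 8), (2/349) = -1.
Reciprocity: 35 ≡ 3 and 349 ≡ 1 (mod 4), so (35/349) = +(349/35).
Reduce top mod 35: now compute (34/35).
Pull out 2: since 35 ≡ 3 (mod 8), (2/35) = -1.
Reciprocity: 17 ≡ 1 and 35 ≡ 3 (mod 4), so (17/35) = +(35/17).
Reduce top mod 17: now compute (1/17).
Reached (1/17) = 1. Collecting the sign flips along the way, the symbol is +1.

1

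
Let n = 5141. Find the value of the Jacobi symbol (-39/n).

First reduce: -39 ≡ 5102 (mod 5141).
Pull out 2: since 5141 ≡ 5 (mod 8), (2/5141) = -1.
Reciprocity: 2551 ≡ 3 and 5141 ≡ 1 (mod 4), so (2551/5141) = +(5141/2551).
Reduce top mod 2551: now compute (39/2551).
Reciprocity: 39 ≡ 3 and 2551 ≡ 3 (mod 4), so (39/2551) = −(2551/39).
Reduce top mod 39: now compute (16/39).
Pull out 2^4: since 39 ≡ 7 (mod 8), (2/39) = +1, so (2/39)^4 = +1.
Reached (1/39) = 1. Collecting the sign flips along the way, the symbol is +1.

1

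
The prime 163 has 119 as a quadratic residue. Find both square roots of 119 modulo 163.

49, 114

Since 163 ≡ 3 (mod 4), a square root of 119 is 119^((163+1)/4) = 119^41 mod 163.
Repeated squaring: 119^2≡143, 119^4≡74, 119^8≡97, 119^16≡118, 119^32≡69 (mod 163).
119^41 = 119^(32+8+1) ≡ 49 (mod 163).
Check: 49² = 2401 ≡ 119 (mod 163). The two roots are 49 and 114.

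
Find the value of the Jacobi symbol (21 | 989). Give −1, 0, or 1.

-1

Reciprocity: 21 ≡ 1 and 989 ≡ 1 (mod 4), so (21/989) = +(989/21).
Reduce top mod 21: now compute (2/21).
Pull out 2: since 21 ≡ 5 (mod 8), (2/21) = -1.
Reached (1/21) = 1. Collecting the sign flips along the way, the symbol is -1.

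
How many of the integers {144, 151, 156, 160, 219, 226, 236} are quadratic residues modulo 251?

3

(144/251) = +1 → QR.
(151/251) = -1 → non-residue.
(156/251) = +1 → QR.
(160/251) = -1 → non-residue.
(219/251) = +1 → QR.
(226/251) = -1 → non-residue.
(236/251) = -1 → non-residue.
Total quadratic residues among the 7: 3.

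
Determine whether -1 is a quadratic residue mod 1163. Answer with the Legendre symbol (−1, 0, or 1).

First reduce: -1 ≡ 1162 (mod 1163).
Pull out 2: since 1163 ≡ 3 (mod 8), (2/1163) = -1.
Reciprocity: 581 ≡ 1 and 1163 ≡ 3 (mod 4), so (581/1163) = +(1163/581).
Reduce top mod 581: now compute (1/581).
Reached (1/581) = 1. Collecting the sign flips along the way, the symbol is -1.

-1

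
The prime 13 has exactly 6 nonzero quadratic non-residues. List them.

2,5,6,7,8,11

Square k = 1,…,6 (k and 13−k give the same square):
1²=1, 2²=4, 3²=9, 4²≡3, 5²≡12, 6²≡10 (mod 13).
The residues are {1, 3, 4, 9, 10, 12}; the non-residues are the remaining 6 nonzero classes.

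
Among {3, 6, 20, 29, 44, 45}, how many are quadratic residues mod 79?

(3/79) = -1 → non-residue.
(6/79) = -1 → non-residue.
(20/79) = +1 → QR.
(29/79) = -1 → non-residue.
(44/79) = +1 → QR.
(45/79) = +1 → QR.
Total quadratic residues among the 6: 3.

3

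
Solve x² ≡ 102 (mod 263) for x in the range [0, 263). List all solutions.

Since 263 ≡ 3 (mod 4), a square root of 102 is 102^((263+1)/4) = 102^66 mod 263.
Repeated squaring: 102^2≡147, 102^4≡43, 102^8≡8, 102^16≡64, 102^32≡151, 102^64≡183 (mod 263).
102^66 = 102^(64+2) ≡ 75 (mod 263).
Check: 75² = 5625 ≡ 102 (mod 263). The two roots are 75 and 188.

75, 188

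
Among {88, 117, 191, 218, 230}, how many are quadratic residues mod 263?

3

(88/263) = +1 → QR.
(117/263) = +1 → QR.
(191/263) = -1 → non-residue.
(218/263) = +1 → QR.
(230/263) = -1 → non-residue.
Total quadratic residues among the 5: 3.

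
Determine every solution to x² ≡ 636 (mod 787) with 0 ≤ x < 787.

Since 787 ≡ 3 (mod 4), a square root of 636 is 636^((787+1)/4) = 636^197 mod 787.
Repeated squaring: 636^2≡765, 636^4≡484, 636^8≡517, 636^16≡496, 636^32≡472, 636^64≡63, 636^128≡34 (mod 787).
636^197 = 636^(128+64+4+1) ≡ 177 (mod 787).
Check: 177² = 31329 ≡ 636 (mod 787). The two roots are 177 and 610.

177, 610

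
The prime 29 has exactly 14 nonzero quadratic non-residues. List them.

2,3,8,10,11,12,14,15,17,18,19,21,26,27

Square k = 1,…,14 (k and 29−k give the same square):
1²=1, 2²=4, 3²=9, 4²=16, 5²=25, 6²≡7, 7²≡20, 8²≡6, 9²≡23, 10²≡13, 11²≡5, 12²≡28, 13²≡24, 14²≡22 (mod 29).
The residues are {1, 4, 5, 6, 7, 9, 13, 16, 20, 22, 23, 24, 25, 28}; the non-residues are the remaining 14 nonzero classes.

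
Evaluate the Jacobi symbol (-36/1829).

1

First reduce: -36 ≡ 1793 (mod 1829).
Reciprocity: 1793 ≡ 1 and 1829 ≡ 1 (mod 4), so (1793/1829) = +(1829/1793).
Reduce top mod 1793: now compute (36/1793).
Pull out 2^2: since 1793 ≡ 1 (mod 8), (2/1793) = +1, so (2/1793)^2 = +1.
Reciprocity: 9 ≡ 1 and 1793 ≡ 1 (mod 4), so (9/1793) = +(1793/9).
Reduce top mod 9: now compute (2/9).
Pull out 2: since 9 ≡ 1 (mod 8), (2/9) = +1.
Reached (1/9) = 1. Collecting the sign flips along the way, the symbol is +1.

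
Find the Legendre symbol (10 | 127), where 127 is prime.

Euler's criterion: (10/127) ≡ 10^63 (mod 127).
10^2 ≡ 100 (mod 127)
10^4 ≡ 94 (mod 127)
10^8 ≡ 73 (mod 127)
10^16 ≡ 122 (mod 127)
10^32 ≡ 25 (mod 127)
10^63 = 10^(32+16+8+4+2+1) ≡ 126 (mod 127).
Result is 126 ≡ −1, so (10/127) = −1.

-1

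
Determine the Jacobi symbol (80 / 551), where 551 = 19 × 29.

Pull out 2^4: since 551 ≡ 7 (mod 8), (2/551) = +1, so (2/551)^4 = +1.
Reciprocity: 5 ≡ 1 and 551 ≡ 3 (mod 4), so (5/551) = +(551/5).
Reduce top mod 5: now compute (1/5).
Reached (1/5) = 1. Collecting the sign flips along the way, the symbol is +1.

1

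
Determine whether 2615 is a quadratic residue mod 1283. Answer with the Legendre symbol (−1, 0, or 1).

1

First reduce: 2615 ≡ 49 (mod 1283).
Reciprocity: 49 ≡ 1 and 1283 ≡ 3 (mod 4), so (49/1283) = +(1283/49).
Reduce top mod 49: now compute (9/49).
Reciprocity: 9 ≡ 1 and 49 ≡ 1 (mod 4), so (9/49) = +(49/9).
Reduce top mod 9: now compute (4/9).
Pull out 2^2: since 9 ≡ 1 (mod 8), (2/9) = +1, so (2/9)^2 = +1.
Reached (1/9) = 1. Collecting the sign flips along the way, the symbol is +1.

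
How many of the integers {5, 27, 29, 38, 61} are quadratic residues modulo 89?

(5/89) = +1 → QR.
(27/89) = -1 → non-residue.
(29/89) = -1 → non-residue.
(38/89) = -1 → non-residue.
(61/89) = -1 → non-residue.
Total quadratic residues among the 5: 1.

1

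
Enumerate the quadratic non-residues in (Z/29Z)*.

2, 3, 8, 10, 11, 12, 14, 15, 17, 18, 19, 21, 26, 27

Square k = 1,…,14 (k and 29−k give the same square):
1²=1, 2²=4, 3²=9, 4²=16, 5²=25, 6²≡7, 7²≡20, 8²≡6, 9²≡23, 10²≡13, 11²≡5, 12²≡28, 13²≡24, 14²≡22 (mod 29).
The residues are {1, 4, 5, 6, 7, 9, 13, 16, 20, 22, 23, 24, 25, 28}; the non-residues are the remaining 14 nonzero classes.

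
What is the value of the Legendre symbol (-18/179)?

First reduce: -18 ≡ 161 (mod 179).
Reciprocity: 161 ≡ 1 and 179 ≡ 3 (mod 4), so (161/179) = +(179/161).
Reduce top mod 161: now compute (18/161).
Pull out 2: since 161 ≡ 1 (mod 8), (2/161) = +1.
Reciprocity: 9 ≡ 1 and 161 ≡ 1 (mod 4), so (9/161) = +(161/9).
Reduce top mod 9: now compute (8/9).
Pull out 2^3: since 9 ≡ 1 (mod 8), (2/9) = +1, so (2/9)^3 = +1.
Reached (1/9) = 1. Collecting the sign flips along the way, the symbol is +1.

1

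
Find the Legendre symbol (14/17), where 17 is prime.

Euler's criterion: (14/17) ≡ 14^8 (mod 17).
14^2 ≡ 9 (mod 17)
14^4 ≡ 13 (mod 17)
14^8 ≡ 16 (mod 17)
14^8 = 14^(8) ≡ 16 (mod 17).
Result is 16 ≡ −1, so (14/17) = −1.

-1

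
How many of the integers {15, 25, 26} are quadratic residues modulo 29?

(15/29) = -1 → non-residue.
(25/29) = +1 → QR.
(26/29) = -1 → non-residue.
Total quadratic residues among the 3: 1.

1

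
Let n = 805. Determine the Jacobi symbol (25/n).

0

Reciprocity: 25 ≡ 1 and 805 ≡ 1 (mod 4), so (25/805) = +(805/25).
Reduce top mod 25: now compute (5/25).
Reciprocity: 5 ≡ 1 and 25 ≡ 1 (mod 4), so (5/25) = +(25/5).
Reduce top mod 5: now compute (0/5).
Top reduces to 0: gcd > 1, so the symbol is 0.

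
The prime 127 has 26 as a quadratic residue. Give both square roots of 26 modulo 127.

Since 127 ≡ 3 (mod 4), a square root of 26 is 26^((127+1)/4) = 26^32 mod 127.
Repeated squaring: 26^2≡41, 26^4≡30, 26^8≡11, 26^16≡121, 26^32≡36 (mod 127).
26^32 = 26^(32) ≡ 36 (mod 127).
Check: 36² = 1296 ≡ 26 (mod 127). The two roots are 36 and 91.

36, 91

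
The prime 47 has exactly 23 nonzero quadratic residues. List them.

Square k = 1,…,23 (k and 47−k give the same square):
1²=1, 2²=4, 3²=9, 4²=16, 5²=25, 6²=36, 7²≡2, 8²≡17, 9²≡34, 10²≡6, 11²≡27, 12²≡3, 13²≡28, 14²≡8, 15²≡37, 16²≡21, 17²≡7, 18²≡42, 19²≡32, 20²≡24, 21²≡18, 22²≡14, 23²≡12 (mod 47).
So the quadratic residues mod 47 are {1, 2, 3, 4, 6, 7, 8, 9, 12, 14, 16, 17, 18, 21, 24, 25, 27, 28, 32, 34, 36, 37, 42}.

1 2 3 4 6 7 8 9 12 14 16 17 18 21 24 25 27 28 32 34 36 37 42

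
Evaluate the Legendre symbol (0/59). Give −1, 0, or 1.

Top reduces to 0: gcd > 1, so the symbol is 0.

0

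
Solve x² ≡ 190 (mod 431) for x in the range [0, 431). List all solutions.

Since 431 ≡ 3 (mod 4), a square root of 190 is 190^((431+1)/4) = 190^108 mod 431.
Repeated squaring: 190^2≡327, 190^4≡41, 190^8≡388, 190^16≡125, 190^32≡109, 190^64≡244 (mod 431).
190^108 = 190^(64+32+8+4) ≡ 173 (mod 431).
Check: 173² = 29929 ≡ 190 (mod 431). The two roots are 173 and 258.

173, 258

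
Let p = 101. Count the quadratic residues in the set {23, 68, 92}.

3

(23/101) = +1 → QR.
(68/101) = +1 → QR.
(92/101) = +1 → QR.
Total quadratic residues among the 3: 3.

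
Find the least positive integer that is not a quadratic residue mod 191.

7

(2/191) = +1, so 2 is a residue.
(3/191) = +1, so 3 is a residue.
(4/191) = +1, so 4 is a residue.
(5/191) = +1, so 5 is a residue.
(6/191) = +1, so 6 is a residue.
(7/191) = −1, so 7 is the smallest positive non-residue mod 191.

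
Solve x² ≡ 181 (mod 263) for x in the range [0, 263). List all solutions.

Since 263 ≡ 3 (mod 4), a square root of 181 is 181^((263+1)/4) = 181^66 mod 263.
Repeated squaring: 181^2≡149, 181^4≡109, 181^8≡46, 181^16≡12, 181^32≡144, 181^64≡222 (mod 263).
181^66 = 181^(64+2) ≡ 203 (mod 263).
Check: 203² = 41209 ≡ 181 (mod 263). The two roots are 60 and 203.

60, 203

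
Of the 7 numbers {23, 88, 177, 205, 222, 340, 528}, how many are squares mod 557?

(23/557) = -1 → non-residue.
(88/557) = +1 → QR.
(177/557) = -1 → non-residue.
(205/557) = +1 → QR.
(222/557) = -1 → non-residue.
(340/557) = -1 → non-residue.
(528/557) = +1 → QR.
Total quadratic residues among the 7: 3.

3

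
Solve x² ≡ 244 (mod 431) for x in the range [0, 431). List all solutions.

109, 322

Since 431 ≡ 3 (mod 4), a square root of 244 is 244^((431+1)/4) = 244^108 mod 431.
Repeated squaring: 244^2≡58, 244^4≡347, 244^8≡160, 244^16≡171, 244^32≡364, 244^64≡179 (mod 431).
244^108 = 244^(64+32+8+4) ≡ 109 (mod 431).
Check: 109² = 11881 ≡ 244 (mod 431). The two roots are 109 and 322.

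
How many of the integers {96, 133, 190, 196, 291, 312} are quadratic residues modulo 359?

3

(96/359) = +1 → QR.
(133/359) = +1 → QR.
(190/359) = -1 → non-residue.
(196/359) = +1 → QR.
(291/359) = -1 → non-residue.
(312/359) = -1 → non-residue.
Total quadratic residues among the 6: 3.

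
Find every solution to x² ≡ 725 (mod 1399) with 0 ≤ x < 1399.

375, 1024

Since 1399 ≡ 3 (mod 4), a square root of 725 is 725^((1399+1)/4) = 725^350 mod 1399.
Repeated squaring: 725^2≡1000, 725^4≡1114, 725^8≡83, 725^16≡1293, 725^32≡44, 725^64≡537, 725^128≡175, 725^256≡1246 (mod 1399).
725^350 = 725^(256+64+16+8+4+2) ≡ 1024 (mod 1399).
Check: 1024² = 1048576 ≡ 725 (mod 1399). The two roots are 375 and 1024.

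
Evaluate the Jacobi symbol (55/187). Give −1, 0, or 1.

0

Reciprocity: 55 ≡ 3 and 187 ≡ 3 (mod 4), so (55/187) = −(187/55).
Reduce top mod 55: now compute (22/55).
Pull out 2: since 55 ≡ 7 (mod 8), (2/55) = +1.
Reciprocity: 11 ≡ 3 and 55 ≡ 3 (mod 4), so (11/55) = −(55/11).
Reduce top mod 11: now compute (0/11).
Top reduces to 0: gcd > 1, so the symbol is 0.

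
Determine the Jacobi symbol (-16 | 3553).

First reduce: -16 ≡ 3537 (mod 3553).
Reciprocity: 3537 ≡ 1 and 3553 ≡ 1 (mod 4), so (3537/3553) = +(3553/3537).
Reduce top mod 3537: now compute (16/3537).
Pull out 2^4: since 3537 ≡ 1 (mod 8), (2/3537) = +1, so (2/3537)^4 = +1.
Reached (1/3537) = 1. Collecting the sign flips along the way, the symbol is +1.

1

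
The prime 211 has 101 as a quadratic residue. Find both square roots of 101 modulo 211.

Since 211 ≡ 3 (mod 4), a square root of 101 is 101^((211+1)/4) = 101^53 mod 211.
Repeated squaring: 101^2≡73, 101^4≡54, 101^8≡173, 101^16≡178, 101^32≡34 (mod 211).
101^53 = 101^(32+16+4+1) ≡ 34 (mod 211).
Check: 34² = 1156 ≡ 101 (mod 211). The two roots are 34 and 177.

34, 177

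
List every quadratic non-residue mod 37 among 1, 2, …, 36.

2, 5, 6, 8, 13, 14, 15, 17, 18, 19, 20, 22, 23, 24, 29, 31, 32, 35

Square k = 1,…,18 (k and 37−k give the same square):
1²=1, 2²=4, 3²=9, 4²=16, 5²=25, 6²=36, 7²≡12, 8²≡27, 9²≡7, 10²≡26, 11²≡10, 12²≡33, 13²≡21, 14²≡11, 15²≡3, 16²≡34, 17²≡30, 18²≡28 (mod 37).
The residues are {1, 3, 4, 7, 9, 10, 11, 12, 16, 21, 25, 26, 27, 28, 30, 33, 34, 36}; the non-residues are the remaining 18 nonzero classes.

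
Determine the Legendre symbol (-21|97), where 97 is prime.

First reduce: -21 ≡ 76 (mod 97).
Pull out 2^2: since 97 ≡ 1 (mod 8), (2/97) = +1, so (2/97)^2 = +1.
Reciprocity: 19 ≡ 3 and 97 ≡ 1 (mod 4), so (19/97) = +(97/19).
Reduce top mod 19: now compute (2/19).
Pull out 2: since 19 ≡ 3 (mod 8), (2/19) = -1.
Reached (1/19) = 1. Collecting the sign flips along the way, the symbol is -1.

-1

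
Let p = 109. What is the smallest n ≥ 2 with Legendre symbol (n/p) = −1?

2

(2/109) = −1, so 2 is the smallest positive non-residue mod 109.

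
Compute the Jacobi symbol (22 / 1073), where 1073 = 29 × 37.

Pull out 2: since 1073 ≡ 1 (mod 8), (2/1073) = +1.
Reciprocity: 11 ≡ 3 and 1073 ≡ 1 (mod 4), so (11/1073) = +(1073/11).
Reduce top mod 11: now compute (6/11).
Pull out 2: since 11 ≡ 3 (mod 8), (2/11) = -1.
Reciprocity: 3 ≡ 3 and 11 ≡ 3 (mod 4), so (3/11) = −(11/3).
Reduce top mod 3: now compute (2/3).
Pull out 2: since 3 ≡ 3 (mod 8), (2/3) = -1.
Reached (1/3) = 1. Collecting the sign flips along the way, the symbol is -1.

-1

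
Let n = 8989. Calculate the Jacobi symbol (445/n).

0

Reciprocity: 445 ≡ 1 and 8989 ≡ 1 (mod 4), so (445/8989) = +(8989/445).
Reduce top mod 445: now compute (89/445).
Reciprocity: 89 ≡ 1 and 445 ≡ 1 (mod 4), so (89/445) = +(445/89).
Reduce top mod 89: now compute (0/89).
Top reduces to 0: gcd > 1, so the symbol is 0.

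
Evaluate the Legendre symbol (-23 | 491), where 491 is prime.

1

Euler's criterion: (-23/491) ≡ 468^245 (mod 491).
468^2 ≡ 38 (mod 491)
468^4 ≡ 462 (mod 491)
468^8 ≡ 350 (mod 491)
468^16 ≡ 241 (mod 491)
468^32 ≡ 143 (mod 491)
468^64 ≡ 318 (mod 491)
468^128 ≡ 469 (mod 491)
468^245 = 468^(128+64+32+16+4+1) ≡ 1 (mod 491).
Result is 1, so (-23/491) = 1.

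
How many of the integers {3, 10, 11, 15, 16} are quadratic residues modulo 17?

(3/17) = -1 → non-residue.
(10/17) = -1 → non-residue.
(11/17) = -1 → non-residue.
(15/17) = +1 → QR.
(16/17) = +1 → QR.
Total quadratic residues among the 5: 2.

2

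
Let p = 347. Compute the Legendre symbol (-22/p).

1

Euler's criterion: (-22/347) ≡ 325^173 (mod 347).
325^2 ≡ 137 (mod 347)
325^4 ≡ 31 (mod 347)
325^8 ≡ 267 (mod 347)
325^16 ≡ 154 (mod 347)
325^32 ≡ 120 (mod 347)
325^64 ≡ 173 (mod 347)
325^128 ≡ 87 (mod 347)
325^173 = 325^(128+32+8+4+1) ≡ 1 (mod 347).
Result is 1, so (-22/347) = 1.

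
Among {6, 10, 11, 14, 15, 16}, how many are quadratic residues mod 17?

2

(6/17) = -1 → non-residue.
(10/17) = -1 → non-residue.
(11/17) = -1 → non-residue.
(14/17) = -1 → non-residue.
(15/17) = +1 → QR.
(16/17) = +1 → QR.
Total quadratic residues among the 6: 2.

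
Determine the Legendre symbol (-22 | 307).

1

First reduce: -22 ≡ 285 (mod 307).
Reciprocity: 285 ≡ 1 and 307 ≡ 3 (mod 4), so (285/307) = +(307/285).
Reduce top mod 285: now compute (22/285).
Pull out 2: since 285 ≡ 5 (mod 8), (2/285) = -1.
Reciprocity: 11 ≡ 3 and 285 ≡ 1 (mod 4), so (11/285) = +(285/11).
Reduce top mod 11: now compute (10/11).
Pull out 2: since 11 ≡ 3 (mod 8), (2/11) = -1.
Reciprocity: 5 ≡ 1 and 11 ≡ 3 (mod 4), so (5/11) = +(11/5).
Reduce top mod 5: now compute (1/5).
Reached (1/5) = 1. Collecting the sign flips along the way, the symbol is +1.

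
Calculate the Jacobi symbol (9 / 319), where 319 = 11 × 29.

1

Reciprocity: 9 ≡ 1 and 319 ≡ 3 (mod 4), so (9/319) = +(319/9).
Reduce top mod 9: now compute (4/9).
Pull out 2^2: since 9 ≡ 1 (mod 8), (2/9) = +1, so (2/9)^2 = +1.
Reached (1/9) = 1. Collecting the sign flips along the way, the symbol is +1.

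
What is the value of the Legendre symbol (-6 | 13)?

First reduce: -6 ≡ 7 (mod 13).
Reciprocity: 7 ≡ 3 and 13 ≡ 1 (mod 4), so (7/13) = +(13/7).
Reduce top mod 7: now compute (6/7).
Pull out 2: since 7 ≡ 7 (mod 8), (2/7) = +1.
Reciprocity: 3 ≡ 3 and 7 ≡ 3 (mod 4), so (3/7) = −(7/3).
Reduce top mod 3: now compute (1/3).
Reached (1/3) = 1. Collecting the sign flips along the way, the symbol is -1.

-1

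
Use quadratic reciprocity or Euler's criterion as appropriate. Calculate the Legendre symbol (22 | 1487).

1

Pull out 2: since 1487 ≡ 7 (mod 8), (2/1487) = +1.
Reciprocity: 11 ≡ 3 and 1487 ≡ 3 (mod 4), so (11/1487) = −(1487/11).
Reduce top mod 11: now compute (2/11).
Pull out 2: since 11 ≡ 3 (mod 8), (2/11) = -1.
Reached (1/11) = 1. Collecting the sign flips along the way, the symbol is +1.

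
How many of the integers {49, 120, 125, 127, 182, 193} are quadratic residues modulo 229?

(49/229) = +1 → QR.
(120/229) = -1 → non-residue.
(125/229) = +1 → QR.
(127/229) = -1 → non-residue.
(182/229) = -1 → non-residue.
(193/229) = +1 → QR.
Total quadratic residues among the 6: 3.

3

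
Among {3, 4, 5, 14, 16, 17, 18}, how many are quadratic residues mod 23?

4

(3/23) = +1 → QR.
(4/23) = +1 → QR.
(5/23) = -1 → non-residue.
(14/23) = -1 → non-residue.
(16/23) = +1 → QR.
(17/23) = -1 → non-residue.
(18/23) = +1 → QR.
Total quadratic residues among the 7: 4.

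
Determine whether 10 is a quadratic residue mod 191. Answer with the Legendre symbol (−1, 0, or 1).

Pull out 2: since 191 ≡ 7 (mod 8), (2/191) = +1.
Reciprocity: 5 ≡ 1 and 191 ≡ 3 (mod 4), so (5/191) = +(191/5).
Reduce top mod 5: now compute (1/5).
Reached (1/5) = 1. Collecting the sign flips along the way, the symbol is +1.

1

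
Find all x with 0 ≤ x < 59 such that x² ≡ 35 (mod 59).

Since 59 ≡ 3 (mod 4), a square root of 35 is 35^((59+1)/4) = 35^15 mod 59.
Repeated squaring: 35^2≡45, 35^4≡19, 35^8≡7 (mod 59).
35^15 = 35^(8+4+2+1) ≡ 25 (mod 59).
Check: 25² = 625 ≡ 35 (mod 59). The two roots are 25 and 34.

25, 34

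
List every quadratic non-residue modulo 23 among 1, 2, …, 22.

Square k = 1,…,11 (k and 23−k give the same square):
1²=1, 2²=4, 3²=9, 4²=16, 5²≡2, 6²≡13, 7²≡3, 8²≡18, 9²≡12, 10²≡8, 11²≡6 (mod 23).
The residues are {1, 2, 3, 4, 6, 8, 9, 12, 13, 16, 18}; the non-residues are the remaining 11 nonzero classes.

5,7,10,11,14,15,17,19,20,21,22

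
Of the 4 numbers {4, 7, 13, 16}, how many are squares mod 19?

(4/19) = +1 → QR.
(7/19) = +1 → QR.
(13/19) = -1 → non-residue.
(16/19) = +1 → QR.
Total quadratic residues among the 4: 3.

3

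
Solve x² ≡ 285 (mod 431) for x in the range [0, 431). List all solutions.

134, 297

Since 431 ≡ 3 (mod 4), a square root of 285 is 285^((431+1)/4) = 285^108 mod 431.
Repeated squaring: 285^2≡197, 285^4≡19, 285^8≡361, 285^16≡159, 285^32≡283, 285^64≡354 (mod 431).
285^108 = 285^(64+32+8+4) ≡ 297 (mod 431).
Check: 297² = 88209 ≡ 285 (mod 431). The two roots are 134 and 297.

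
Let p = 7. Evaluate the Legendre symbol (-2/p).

First reduce: -2 ≡ 5 (mod 7).
Reciprocity: 5 ≡ 1 and 7 ≡ 3 (mod 4), so (5/7) = +(7/5).
Reduce top mod 5: now compute (2/5).
Pull out 2: since 5 ≡ 5 (mod 8), (2/5) = -1.
Reached (1/5) = 1. Collecting the sign flips along the way, the symbol is -1.

-1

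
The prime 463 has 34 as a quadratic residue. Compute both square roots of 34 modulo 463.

Since 463 ≡ 3 (mod 4), a square root of 34 is 34^((463+1)/4) = 34^116 mod 463.
Repeated squaring: 34^2≡230, 34^4≡118, 34^8≡34, 34^16≡230, 34^32≡118, 34^64≡34 (mod 463).
34^116 = 34^(64+32+16+4) ≡ 118 (mod 463).
Check: 118² = 13924 ≡ 34 (mod 463). The two roots are 118 and 345.

118, 345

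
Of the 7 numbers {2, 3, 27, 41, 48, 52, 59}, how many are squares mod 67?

(2/67) = -1 → non-residue.
(3/67) = -1 → non-residue.
(27/67) = -1 → non-residue.
(41/67) = -1 → non-residue.
(48/67) = -1 → non-residue.
(52/67) = -1 → non-residue.
(59/67) = +1 → QR.
Total quadratic residues among the 7: 1.

1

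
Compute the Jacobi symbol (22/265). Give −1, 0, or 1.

Pull out 2: since 265 ≡ 1 (mod 8), (2/265) = +1.
Reciprocity: 11 ≡ 3 and 265 ≡ 1 (mod 4), so (11/265) = +(265/11).
Reduce top mod 11: now compute (1/11).
Reached (1/11) = 1. Collecting the sign flips along the way, the symbol is +1.

1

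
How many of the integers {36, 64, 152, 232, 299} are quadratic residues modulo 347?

(36/347) = +1 → QR.
(64/347) = +1 → QR.
(152/347) = +1 → QR.
(232/347) = -1 → non-residue.
(299/347) = -1 → non-residue.
Total quadratic residues among the 5: 3.

3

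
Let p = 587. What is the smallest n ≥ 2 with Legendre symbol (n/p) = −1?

2

(2/587) = −1, so 2 is the smallest positive non-residue mod 587.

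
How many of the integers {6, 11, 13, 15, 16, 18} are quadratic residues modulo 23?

(6/23) = +1 → QR.
(11/23) = -1 → non-residue.
(13/23) = +1 → QR.
(15/23) = -1 → non-residue.
(16/23) = +1 → QR.
(18/23) = +1 → QR.
Total quadratic residues among the 6: 4.

4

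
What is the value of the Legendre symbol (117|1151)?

Euler's criterion: (117/1151) ≡ 117^575 (mod 1151).
117^2 ≡ 1028 (mod 1151)
117^4 ≡ 166 (mod 1151)
117^8 ≡ 1083 (mod 1151)
117^16 ≡ 20 (mod 1151)
117^32 ≡ 400 (mod 1151)
117^64 ≡ 11 (mod 1151)
117^128 ≡ 121 (mod 1151)
117^256 ≡ 829 (mod 1151)
117^512 ≡ 94 (mod 1151)
117^575 = 117^(512+32+16+8+4+2+1) ≡ 1150 (mod 1151).
Result is 1150 ≡ −1, so (117/1151) = −1.

-1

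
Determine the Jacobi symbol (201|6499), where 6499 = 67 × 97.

0

Reciprocity: 201 ≡ 1 and 6499 ≡ 3 (mod 4), so (201/6499) = +(6499/201).
Reduce top mod 201: now compute (67/201).
Reciprocity: 67 ≡ 3 and 201 ≡ 1 (mod 4), so (67/201) = +(201/67).
Reduce top mod 67: now compute (0/67).
Top reduces to 0: gcd > 1, so the symbol is 0.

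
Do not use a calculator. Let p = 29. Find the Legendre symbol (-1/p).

First reduce: -1 ≡ 28 (mod 29).
Pull out 2^2: since 29 ≡ 5 (mod 8), (2/29) = -1, so (2/29)^2 = +1.
Reciprocity: 7 ≡ 3 and 29 ≡ 1 (mod 4), so (7/29) = +(29/7).
Reduce top mod 7: now compute (1/7).
Reached (1/7) = 1. Collecting the sign flips along the way, the symbol is +1.

1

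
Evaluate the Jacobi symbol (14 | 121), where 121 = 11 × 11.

Pull out 2: since 121 ≡ 1 (mod 8), (2/121) = +1.
Reciprocity: 7 ≡ 3 and 121 ≡ 1 (mod 4), so (7/121) = +(121/7).
Reduce top mod 7: now compute (2/7).
Pull out 2: since 7 ≡ 7 (mod 8), (2/7) = +1.
Reached (1/7) = 1. Collecting the sign flips along the way, the symbol is +1.

1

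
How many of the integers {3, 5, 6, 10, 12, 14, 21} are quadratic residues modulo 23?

(3/23) = +1 → QR.
(5/23) = -1 → non-residue.
(6/23) = +1 → QR.
(10/23) = -1 → non-residue.
(12/23) = +1 → QR.
(14/23) = -1 → non-residue.
(21/23) = -1 → non-residue.
Total quadratic residues among the 7: 3.

3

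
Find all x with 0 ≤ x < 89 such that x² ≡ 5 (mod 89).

19, 70

89 ≡ 1 (mod 4), so we find a root by search.
Trying successive values, 19² = 361 ≡ 5 (mod 89). The other root is 89 − 19 = 70.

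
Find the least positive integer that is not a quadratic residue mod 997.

(2/997) = −1, so 2 is the smallest positive non-residue mod 997.

2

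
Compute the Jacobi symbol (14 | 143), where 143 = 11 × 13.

Pull out 2: since 143 ≡ 7 (mod 8), (2/143) = +1.
Reciprocity: 7 ≡ 3 and 143 ≡ 3 (mod 4), so (7/143) = −(143/7).
Reduce top mod 7: now compute (3/7).
Reciprocity: 3 ≡ 3 and 7 ≡ 3 (mod 4), so (3/7) = −(7/3).
Reduce top mod 3: now compute (1/3).
Reached (1/3) = 1. Collecting the sign flips along the way, the symbol is +1.

1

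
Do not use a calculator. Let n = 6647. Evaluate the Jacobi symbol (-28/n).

First reduce: -28 ≡ 6619 (mod 6647).
Reciprocity: 6619 ≡ 3 and 6647 ≡ 3 (mod 4), so (6619/6647) = −(6647/6619).
Reduce top mod 6619: now compute (28/6619).
Pull out 2^2: since 6619 ≡ 3 (mod 8), (2/6619) = -1, so (2/6619)^2 = +1.
Reciprocity: 7 ≡ 3 and 6619 ≡ 3 (mod 4), so (7/6619) = −(6619/7).
Reduce top mod 7: now compute (4/7).
Pull out 2^2: since 7 ≡ 7 (mod 8), (2/7) = +1, so (2/7)^2 = +1.
Reached (1/7) = 1. Collecting the sign flips along the way, the symbol is +1.

1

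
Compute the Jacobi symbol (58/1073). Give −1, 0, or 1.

0

Pull out 2: since 1073 ≡ 1 (mod 8), (2/1073) = +1.
Reciprocity: 29 ≡ 1 and 1073 ≡ 1 (mod 4), so (29/1073) = +(1073/29).
Reduce top mod 29: now compute (0/29).
Top reduces to 0: gcd > 1, so the symbol is 0.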